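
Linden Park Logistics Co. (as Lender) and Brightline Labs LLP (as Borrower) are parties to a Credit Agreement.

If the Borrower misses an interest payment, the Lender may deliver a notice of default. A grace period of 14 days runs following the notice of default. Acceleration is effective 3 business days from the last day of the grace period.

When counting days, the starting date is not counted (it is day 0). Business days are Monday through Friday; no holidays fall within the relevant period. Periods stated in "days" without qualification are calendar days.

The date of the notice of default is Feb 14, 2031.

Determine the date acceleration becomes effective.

Adding 14 calendar days to Feb 14, 2031 gives Feb 28, 2031, which is the last day of the grace period.
From Friday, Feb 28, 2031, 3 business days (Mar 3, Mar 4, Mar 5, skipping weekends) brings us to Wednesday, Mar 5, 2031, which is the date acceleration becomes effective.

Mar 5, 2031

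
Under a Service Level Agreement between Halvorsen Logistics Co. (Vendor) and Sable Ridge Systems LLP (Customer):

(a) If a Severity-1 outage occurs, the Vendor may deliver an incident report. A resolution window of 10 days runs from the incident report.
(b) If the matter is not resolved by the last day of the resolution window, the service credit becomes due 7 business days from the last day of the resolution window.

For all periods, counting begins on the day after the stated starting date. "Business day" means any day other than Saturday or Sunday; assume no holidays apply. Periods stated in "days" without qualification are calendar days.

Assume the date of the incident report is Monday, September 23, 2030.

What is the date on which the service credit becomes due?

October 14, 2030

The last day of the resolution window: 10 calendar days after September 23, 2030 is October 3, 2030.
The date on which the service credit becomes due: 7 business days after Thursday, October 3, 2030, skipping weekends — Oct 4, Oct 7, Oct 8, Oct 9, Oct 10, Oct 11, Oct 14 — lands on Monday, October 14, 2030.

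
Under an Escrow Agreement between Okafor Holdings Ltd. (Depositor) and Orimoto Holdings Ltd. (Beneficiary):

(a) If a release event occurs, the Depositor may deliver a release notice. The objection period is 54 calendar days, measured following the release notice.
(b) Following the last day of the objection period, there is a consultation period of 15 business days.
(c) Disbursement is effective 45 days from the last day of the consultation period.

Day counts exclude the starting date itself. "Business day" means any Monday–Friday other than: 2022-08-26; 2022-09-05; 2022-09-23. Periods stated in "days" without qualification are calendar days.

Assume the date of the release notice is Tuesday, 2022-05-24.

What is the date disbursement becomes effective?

2022-09-19

The last day of the objection period: 54 calendar days after 2022-05-24 is 2022-07-17.
The last day of the consultation period: 15 business days after Sunday, 2022-07-17, skipping weekends — Jul 18, Jul 19, Jul 20, Jul 21, …, Aug 3, Aug 4, Aug 5 — lands on Friday, 2022-08-05.
The date disbursement becomes effective: 2022-08-05 + 45 days = 2022-09-19.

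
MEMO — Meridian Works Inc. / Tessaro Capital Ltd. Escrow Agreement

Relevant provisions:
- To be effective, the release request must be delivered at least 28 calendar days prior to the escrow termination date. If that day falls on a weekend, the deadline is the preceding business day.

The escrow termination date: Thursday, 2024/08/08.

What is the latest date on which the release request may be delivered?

Counting back 28 calendar days from 2024/08/08 gives 2024/07/11. That is a Thursday, so no adjustment is needed.

2024/07/11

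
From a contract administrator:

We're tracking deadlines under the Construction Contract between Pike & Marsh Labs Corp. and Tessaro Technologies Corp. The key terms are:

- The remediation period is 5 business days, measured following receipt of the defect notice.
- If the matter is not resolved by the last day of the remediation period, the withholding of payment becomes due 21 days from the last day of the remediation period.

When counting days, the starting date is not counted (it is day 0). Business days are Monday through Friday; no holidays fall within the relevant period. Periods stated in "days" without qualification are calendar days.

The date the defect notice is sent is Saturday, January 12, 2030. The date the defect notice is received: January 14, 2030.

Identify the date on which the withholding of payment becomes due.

From Monday, January 14, 2030, 5 business days (Jan 15, Jan 16, Jan 17, Jan 18, Jan 21, skipping weekends) brings us to Monday, January 21, 2030, which is the last day of the remediation period.
Adding 21 calendar days to January 21, 2030 gives February 11, 2030, which is the date on which the withholding of payment becomes due.

February 11, 2030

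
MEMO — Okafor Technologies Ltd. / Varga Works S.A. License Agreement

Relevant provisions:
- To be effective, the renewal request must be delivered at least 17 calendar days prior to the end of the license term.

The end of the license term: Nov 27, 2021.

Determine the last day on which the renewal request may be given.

Counting back 17 calendar days from Nov 27, 2021 gives Nov 10, 2021.

Nov 10, 2021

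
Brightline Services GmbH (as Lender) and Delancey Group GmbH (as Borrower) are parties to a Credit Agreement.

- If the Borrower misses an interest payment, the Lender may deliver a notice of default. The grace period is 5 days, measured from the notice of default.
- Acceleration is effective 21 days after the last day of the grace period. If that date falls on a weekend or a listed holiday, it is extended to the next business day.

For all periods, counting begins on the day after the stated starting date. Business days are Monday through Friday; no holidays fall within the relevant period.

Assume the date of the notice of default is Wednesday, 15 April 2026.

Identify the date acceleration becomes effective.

Adding 5 calendar days to 15 April 2026 gives 20 April 2026, which is the last day of the grace period.
The date acceleration becomes effective: 21 calendar days after 20 April 2026 is 11 May 2026. 11 May 2026 is a Monday, so no roll-forward applies.

11 May 2026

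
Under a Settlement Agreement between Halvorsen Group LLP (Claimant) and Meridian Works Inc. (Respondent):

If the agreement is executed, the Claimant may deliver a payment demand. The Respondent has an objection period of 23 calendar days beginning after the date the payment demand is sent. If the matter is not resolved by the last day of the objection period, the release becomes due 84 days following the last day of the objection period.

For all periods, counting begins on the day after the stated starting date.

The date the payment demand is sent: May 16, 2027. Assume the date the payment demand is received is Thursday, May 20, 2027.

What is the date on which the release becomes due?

Adding 23 calendar days to May 16, 2027 gives June 8, 2027, which is the last day of the objection period.
The date on which the release becomes due: 84 calendar days after June 8, 2027 is August 31, 2027.

August 31, 2027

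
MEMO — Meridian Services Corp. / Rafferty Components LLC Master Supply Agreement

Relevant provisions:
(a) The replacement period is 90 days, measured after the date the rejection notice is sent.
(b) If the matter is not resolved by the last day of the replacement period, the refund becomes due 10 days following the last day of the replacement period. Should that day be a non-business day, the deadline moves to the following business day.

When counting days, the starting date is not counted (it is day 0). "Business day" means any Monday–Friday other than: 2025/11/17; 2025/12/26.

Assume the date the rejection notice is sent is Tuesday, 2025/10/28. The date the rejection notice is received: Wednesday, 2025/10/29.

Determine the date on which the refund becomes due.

2026/02/05

The last day of the replacement period: 2025/10/28 + 90 days = 2026/01/26.
Adding 10 calendar days to 2026/01/26 gives 2026/02/05, which is the date on which the refund becomes due. 2026/02/05 is a Thursday and is not a listed holiday, so no roll-forward applies.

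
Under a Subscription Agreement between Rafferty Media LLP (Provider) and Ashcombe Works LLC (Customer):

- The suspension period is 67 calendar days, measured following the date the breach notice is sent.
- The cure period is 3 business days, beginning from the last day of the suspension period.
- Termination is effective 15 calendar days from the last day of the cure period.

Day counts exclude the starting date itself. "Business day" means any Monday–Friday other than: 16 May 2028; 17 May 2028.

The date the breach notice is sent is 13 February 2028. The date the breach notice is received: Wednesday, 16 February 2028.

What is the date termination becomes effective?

Adding 67 calendar days to 13 February 2028 gives 20 April 2028, which is the last day of the suspension period.
The last day of the cure period: 3 business days after Thursday, 20 April 2028, skipping weekends — Apr 21, Apr 24, Apr 25 — lands on Tuesday, 25 April 2028.
Adding 15 calendar days to 25 April 2028 gives 10 May 2028, which is the date termination becomes effective.

10 May 2028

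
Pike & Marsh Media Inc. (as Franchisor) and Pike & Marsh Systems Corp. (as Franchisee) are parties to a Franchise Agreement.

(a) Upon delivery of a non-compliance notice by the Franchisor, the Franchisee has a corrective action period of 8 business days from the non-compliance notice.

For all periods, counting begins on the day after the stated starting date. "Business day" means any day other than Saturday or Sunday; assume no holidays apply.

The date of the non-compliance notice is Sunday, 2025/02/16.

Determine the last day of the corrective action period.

The last day of the corrective action period: counting 8 business days from Sunday, 2025/02/16 (Feb 17, Feb 18, Feb 19, Feb 20, Feb 21, Feb 24, Feb 25, Feb 26, skipping weekends) reaches Wednesday, 2025/02/26.

2025/02/26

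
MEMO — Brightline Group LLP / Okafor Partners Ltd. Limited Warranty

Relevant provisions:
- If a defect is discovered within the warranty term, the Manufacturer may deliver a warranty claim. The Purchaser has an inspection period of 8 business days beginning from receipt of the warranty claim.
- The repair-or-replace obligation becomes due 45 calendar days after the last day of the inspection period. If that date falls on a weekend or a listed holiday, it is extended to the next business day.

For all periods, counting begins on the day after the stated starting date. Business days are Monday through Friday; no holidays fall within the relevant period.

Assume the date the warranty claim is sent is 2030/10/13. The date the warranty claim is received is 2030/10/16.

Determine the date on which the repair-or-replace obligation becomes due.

The last day of the inspection period: 8 business days after Wednesday, 2030/10/16, skipping weekends — Oct 17, Oct 18, Oct 21, Oct 22, Oct 23, Oct 24, Oct 25, Oct 28 — lands on Monday, 2030/10/28.
The date on which the repair-or-replace obligation becomes due: 45 calendar days after 2030/10/28 is 2030/12/12. 2030/12/12 is a Thursday, so no roll-forward applies.

2030/12/12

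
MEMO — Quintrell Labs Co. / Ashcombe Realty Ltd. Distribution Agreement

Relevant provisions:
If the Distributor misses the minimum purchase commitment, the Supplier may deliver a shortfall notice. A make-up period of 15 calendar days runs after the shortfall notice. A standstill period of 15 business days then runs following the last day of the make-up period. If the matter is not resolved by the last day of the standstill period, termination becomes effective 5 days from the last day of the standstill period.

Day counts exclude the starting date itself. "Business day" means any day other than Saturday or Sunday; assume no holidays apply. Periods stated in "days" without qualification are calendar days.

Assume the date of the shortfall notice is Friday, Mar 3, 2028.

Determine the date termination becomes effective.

The last day of the make-up period: 15 calendar days after Mar 3, 2028 is Mar 18, 2028.
From Saturday, Mar 18, 2028, 15 business days (Mar 20, Mar 21, Mar 22, Mar 23, …, Apr 5, Apr 6, Apr 7, skipping weekends) brings us to Friday, Apr 7, 2028, which is the last day of the standstill period.
The date termination becomes effective: 5 calendar days after Apr 7, 2028 is Apr 12, 2028.

Apr 12, 2028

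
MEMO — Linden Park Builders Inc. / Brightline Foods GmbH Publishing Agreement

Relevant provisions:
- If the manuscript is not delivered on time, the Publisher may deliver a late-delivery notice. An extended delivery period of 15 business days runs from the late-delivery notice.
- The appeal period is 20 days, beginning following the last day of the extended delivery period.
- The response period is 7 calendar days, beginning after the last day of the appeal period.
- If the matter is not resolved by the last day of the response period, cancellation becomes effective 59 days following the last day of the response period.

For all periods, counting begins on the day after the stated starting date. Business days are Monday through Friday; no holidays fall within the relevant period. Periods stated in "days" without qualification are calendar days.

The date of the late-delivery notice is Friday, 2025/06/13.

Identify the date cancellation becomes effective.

The last day of the extended delivery period: 15 business days after Friday, 2025/06/13, skipping weekends — Jun 16, Jun 17, Jun 18, Jun 19, …, Jul 2, Jul 3, Jul 4 — lands on Friday, 2025/07/04.
The last day of the appeal period: 2025/07/04 + 20 days = 2025/07/24.
The last day of the response period: 7 calendar days after 2025/07/24 is 2025/07/31.
Adding 59 calendar days to 2025/07/31 gives 2025/09/28, which is the date cancellation becomes effective.

2025/09/28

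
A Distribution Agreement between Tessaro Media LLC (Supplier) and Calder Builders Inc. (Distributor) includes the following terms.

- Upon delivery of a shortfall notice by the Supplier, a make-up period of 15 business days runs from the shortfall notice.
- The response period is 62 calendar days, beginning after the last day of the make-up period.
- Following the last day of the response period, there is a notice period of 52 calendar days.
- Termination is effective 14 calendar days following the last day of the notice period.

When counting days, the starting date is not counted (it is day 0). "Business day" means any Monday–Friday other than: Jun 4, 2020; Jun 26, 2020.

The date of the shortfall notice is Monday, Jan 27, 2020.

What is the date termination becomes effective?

Jun 24, 2020

The last day of the make-up period: 15 business days after Monday, Jan 27, 2020, skipping weekends — Jan 28, Jan 29, Jan 30, Jan 31, …, Feb 13, Feb 14, Feb 17 — lands on Monday, Feb 17, 2020.
The last day of the response period: Feb 17, 2020 + 62 days = Apr 19, 2020.
The last day of the notice period: Apr 19, 2020 + 52 days = Jun 10, 2020.
Adding 14 calendar days to Jun 10, 2020 gives Jun 24, 2020, which is the date termination becomes effective.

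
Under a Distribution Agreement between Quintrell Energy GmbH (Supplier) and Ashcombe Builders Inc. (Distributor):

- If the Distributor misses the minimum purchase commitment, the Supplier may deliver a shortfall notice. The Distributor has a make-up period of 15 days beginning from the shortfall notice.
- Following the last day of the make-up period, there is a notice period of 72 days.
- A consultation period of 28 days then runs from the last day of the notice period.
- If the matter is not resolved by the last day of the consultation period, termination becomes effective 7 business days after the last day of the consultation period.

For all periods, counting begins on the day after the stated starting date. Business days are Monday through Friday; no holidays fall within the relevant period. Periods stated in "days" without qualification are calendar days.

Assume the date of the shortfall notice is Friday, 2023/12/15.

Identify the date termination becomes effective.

2024/04/17

The last day of the make-up period: 2023/12/15 + 15 days = 2023/12/30.
The last day of the notice period: 2023/12/30 + 72 days = 2024/03/11.
The last day of the consultation period: 2024/03/11 + 28 days = 2024/04/08.
From Monday, 2024/04/08, 7 business days (Apr 9, Apr 10, Apr 11, Apr 12, Apr 15, Apr 16, Apr 17, skipping weekends) brings us to Wednesday, 2024/04/17, which is the date termination becomes effective.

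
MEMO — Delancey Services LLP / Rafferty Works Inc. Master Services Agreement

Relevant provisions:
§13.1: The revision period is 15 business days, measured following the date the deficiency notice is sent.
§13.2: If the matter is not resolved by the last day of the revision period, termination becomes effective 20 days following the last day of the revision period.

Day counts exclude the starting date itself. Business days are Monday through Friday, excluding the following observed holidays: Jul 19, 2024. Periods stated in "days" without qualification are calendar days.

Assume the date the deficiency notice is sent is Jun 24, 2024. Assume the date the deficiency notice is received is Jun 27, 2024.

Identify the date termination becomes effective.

The last day of the revision period: 15 business days after Monday, Jun 24, 2024, skipping weekends — Jun 25, Jun 26, Jun 27, Jun 28, …, Jul 11, Jul 12, Jul 15 — lands on Monday, Jul 15, 2024.
The date termination becomes effective: 20 calendar days after Jul 15, 2024 is Aug 4, 2024.

Aug 4, 2024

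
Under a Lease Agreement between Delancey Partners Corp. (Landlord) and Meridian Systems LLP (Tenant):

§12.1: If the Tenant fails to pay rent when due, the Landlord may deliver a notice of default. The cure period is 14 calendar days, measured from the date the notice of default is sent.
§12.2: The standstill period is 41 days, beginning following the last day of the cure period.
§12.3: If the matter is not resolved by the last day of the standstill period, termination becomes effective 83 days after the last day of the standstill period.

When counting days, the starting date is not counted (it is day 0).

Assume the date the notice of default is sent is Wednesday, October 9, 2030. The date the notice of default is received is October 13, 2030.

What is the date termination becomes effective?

February 24, 2031

The last day of the cure period: October 9, 2030 + 14 days = October 23, 2030.
The last day of the standstill period: 41 calendar days after October 23, 2030 is December 3, 2030.
The date termination becomes effective: 83 calendar days after December 3, 2030 is February 24, 2031.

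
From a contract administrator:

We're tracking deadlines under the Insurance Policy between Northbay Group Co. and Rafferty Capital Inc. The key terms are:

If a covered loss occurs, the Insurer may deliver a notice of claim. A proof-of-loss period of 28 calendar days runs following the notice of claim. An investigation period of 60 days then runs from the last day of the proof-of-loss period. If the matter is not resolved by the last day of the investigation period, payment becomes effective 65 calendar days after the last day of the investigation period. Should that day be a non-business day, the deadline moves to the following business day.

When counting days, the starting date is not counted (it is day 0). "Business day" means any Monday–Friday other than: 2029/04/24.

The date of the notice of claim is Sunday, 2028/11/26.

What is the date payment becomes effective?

2029/04/30

Adding 28 calendar days to 2028/11/26 gives 2028/12/24, which is the last day of the proof-of-loss period.
The last day of the investigation period: 60 calendar days after 2028/12/24 is 2029/02/22.
The date payment becomes effective: 65 calendar days after 2029/02/22 is 2029/04/28. That falls on a Saturday, so it rolls to the next business day, Monday, 2029/04/30.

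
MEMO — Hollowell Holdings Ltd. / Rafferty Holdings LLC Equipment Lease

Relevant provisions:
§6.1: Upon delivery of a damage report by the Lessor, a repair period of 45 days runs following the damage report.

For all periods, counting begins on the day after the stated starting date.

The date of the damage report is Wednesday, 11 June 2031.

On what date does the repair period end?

26 July 2031

Adding 45 calendar days to 11 June 2031 gives 26 July 2031, which is the last day of the repair period.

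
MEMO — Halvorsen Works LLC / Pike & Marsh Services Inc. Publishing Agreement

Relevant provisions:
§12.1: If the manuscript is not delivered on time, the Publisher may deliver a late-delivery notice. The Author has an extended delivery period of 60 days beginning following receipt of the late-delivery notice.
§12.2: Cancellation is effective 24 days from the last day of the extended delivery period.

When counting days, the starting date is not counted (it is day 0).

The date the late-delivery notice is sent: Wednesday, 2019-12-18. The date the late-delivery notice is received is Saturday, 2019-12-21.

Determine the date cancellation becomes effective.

2020-03-14

The last day of the extended delivery period: 2019-12-21 + 60 days = 2020-02-19.
Adding 24 calendar days to 2020-02-19 gives 2020-03-14, which is the date cancellation becomes effective.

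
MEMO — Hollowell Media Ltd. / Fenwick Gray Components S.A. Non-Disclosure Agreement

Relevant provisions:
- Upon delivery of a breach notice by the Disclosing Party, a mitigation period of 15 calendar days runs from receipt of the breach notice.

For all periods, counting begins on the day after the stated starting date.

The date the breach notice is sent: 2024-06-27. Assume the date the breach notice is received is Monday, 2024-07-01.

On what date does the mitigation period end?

Adding 15 calendar days to 2024-07-01 gives 2024-07-16, which is the last day of the mitigation period.

2024-07-16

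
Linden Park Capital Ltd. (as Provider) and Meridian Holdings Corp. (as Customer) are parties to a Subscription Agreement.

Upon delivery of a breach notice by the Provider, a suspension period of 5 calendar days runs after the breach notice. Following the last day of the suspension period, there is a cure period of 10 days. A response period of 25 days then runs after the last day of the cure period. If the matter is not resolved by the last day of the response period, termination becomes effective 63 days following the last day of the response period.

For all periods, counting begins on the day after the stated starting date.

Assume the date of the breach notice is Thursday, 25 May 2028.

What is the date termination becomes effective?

Adding 5 calendar days to 25 May 2028 gives 30 May 2028, which is the last day of the suspension period.
The last day of the cure period: 30 May 2028 + 10 days = 9 June 2028.
The last day of the response period: 25 calendar days after 9 June 2028 is 4 July 2028.
Adding 63 calendar days to 4 July 2028 gives 5 September 2028, which is the date termination becomes effective.

5 September 2028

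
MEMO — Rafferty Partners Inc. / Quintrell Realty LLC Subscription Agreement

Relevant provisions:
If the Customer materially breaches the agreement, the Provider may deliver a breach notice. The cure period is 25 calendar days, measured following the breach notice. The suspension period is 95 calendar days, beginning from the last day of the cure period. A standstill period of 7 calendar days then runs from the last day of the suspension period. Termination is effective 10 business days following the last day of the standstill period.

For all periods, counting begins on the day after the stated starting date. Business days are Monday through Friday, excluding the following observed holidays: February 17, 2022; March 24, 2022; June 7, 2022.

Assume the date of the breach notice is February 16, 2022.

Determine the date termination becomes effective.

July 7, 2022

The last day of the cure period: February 16, 2022 + 25 days = March 13, 2022.
The last day of the suspension period: March 13, 2022 + 95 days = June 16, 2022.
Adding 7 calendar days to June 16, 2022 gives June 23, 2022, which is the last day of the standstill period.
From Thursday, June 23, 2022, 10 business days (Jun 24, Jun 27, Jun 28, Jun 29, Jun 30, Jul 1, Jul 4, Jul 5, Jul 6, Jul 7, skipping weekends) brings us to Thursday, July 7, 2022, which is the date termination becomes effective.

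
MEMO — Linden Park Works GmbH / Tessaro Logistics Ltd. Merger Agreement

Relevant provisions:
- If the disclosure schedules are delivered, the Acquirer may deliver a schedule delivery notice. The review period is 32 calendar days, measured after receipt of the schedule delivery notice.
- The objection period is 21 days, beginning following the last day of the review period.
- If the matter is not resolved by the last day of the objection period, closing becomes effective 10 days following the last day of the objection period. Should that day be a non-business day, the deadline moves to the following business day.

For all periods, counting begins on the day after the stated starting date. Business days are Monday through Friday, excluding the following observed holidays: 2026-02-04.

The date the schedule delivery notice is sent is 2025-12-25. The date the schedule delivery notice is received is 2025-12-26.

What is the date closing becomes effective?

The last day of the review period: 2025-12-26 + 32 days = 2026-01-27.
The last day of the objection period: 21 calendar days after 2026-01-27 is 2026-02-17.
The date closing becomes effective: 10 calendar days after 2026-02-17 is 2026-02-27. 2026-02-27 is a Friday and is not a listed holiday, so no roll-forward applies.

2026-02-27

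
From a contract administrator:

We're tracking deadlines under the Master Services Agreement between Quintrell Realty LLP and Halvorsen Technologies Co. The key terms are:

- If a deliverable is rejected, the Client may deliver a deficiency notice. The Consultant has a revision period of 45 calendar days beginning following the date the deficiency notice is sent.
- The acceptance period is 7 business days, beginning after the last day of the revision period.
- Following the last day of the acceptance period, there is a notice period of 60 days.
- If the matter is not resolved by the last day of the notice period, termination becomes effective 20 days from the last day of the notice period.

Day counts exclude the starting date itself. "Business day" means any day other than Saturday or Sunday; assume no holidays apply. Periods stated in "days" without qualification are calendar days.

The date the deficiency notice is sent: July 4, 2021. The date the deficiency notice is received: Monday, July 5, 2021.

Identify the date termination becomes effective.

The last day of the revision period: 45 calendar days after July 4, 2021 is August 18, 2021.
The last day of the acceptance period: 7 business days after Wednesday, August 18, 2021, skipping weekends — Aug 19, Aug 20, Aug 23, Aug 24, Aug 25, Aug 26, Aug 27 — lands on Friday, August 27, 2021.
Adding 60 calendar days to August 27, 2021 gives October 26, 2021, which is the last day of the notice period.
The date termination becomes effective: 20 calendar days after October 26, 2021 is November 15, 2021.

November 15, 2021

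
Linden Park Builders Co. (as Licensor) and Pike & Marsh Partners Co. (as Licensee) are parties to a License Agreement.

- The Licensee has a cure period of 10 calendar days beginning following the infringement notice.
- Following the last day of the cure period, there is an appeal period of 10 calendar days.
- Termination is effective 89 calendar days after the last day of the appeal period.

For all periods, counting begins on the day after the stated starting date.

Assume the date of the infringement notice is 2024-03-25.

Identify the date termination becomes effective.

2024-07-12

The last day of the cure period: 2024-03-25 + 10 days = 2024-04-04.
Adding 10 calendar days to 2024-04-04 gives 2024-04-14, which is the last day of the appeal period.
Adding 89 calendar days to 2024-04-14 gives 2024-07-12, which is the date termination becomes effective.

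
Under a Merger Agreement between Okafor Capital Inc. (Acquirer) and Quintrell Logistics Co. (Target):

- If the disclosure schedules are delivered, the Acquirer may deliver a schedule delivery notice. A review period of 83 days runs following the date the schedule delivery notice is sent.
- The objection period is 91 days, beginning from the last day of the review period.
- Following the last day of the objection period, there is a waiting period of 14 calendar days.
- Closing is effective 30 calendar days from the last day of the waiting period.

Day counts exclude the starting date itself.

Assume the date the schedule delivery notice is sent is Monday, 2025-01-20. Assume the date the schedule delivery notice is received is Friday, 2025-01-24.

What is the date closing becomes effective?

The last day of the review period: 83 calendar days after 2025-01-20 is 2025-04-13.
The last day of the objection period: 2025-04-13 + 91 days = 2025-07-13.
Adding 14 calendar days to 2025-07-13 gives 2025-07-27, which is the last day of the waiting period.
The date closing becomes effective: 30 calendar days after 2025-07-27 is 2025-08-26.

2025-08-26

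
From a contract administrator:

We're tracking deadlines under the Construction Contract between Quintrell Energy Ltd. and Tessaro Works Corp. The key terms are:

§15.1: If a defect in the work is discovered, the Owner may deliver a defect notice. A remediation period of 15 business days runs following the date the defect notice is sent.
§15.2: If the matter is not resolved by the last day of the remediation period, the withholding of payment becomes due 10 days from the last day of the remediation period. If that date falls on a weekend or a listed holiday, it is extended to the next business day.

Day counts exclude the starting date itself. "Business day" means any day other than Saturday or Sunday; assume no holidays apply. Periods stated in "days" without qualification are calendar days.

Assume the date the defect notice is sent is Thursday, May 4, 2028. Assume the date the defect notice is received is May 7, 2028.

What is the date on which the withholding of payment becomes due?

From Thursday, May 4, 2028, 15 business days (May 5, May 8, May 9, May 10, …, May 23, May 24, May 25, skipping weekends) brings us to Thursday, May 25, 2028, which is the last day of the remediation period.
The date on which the withholding of payment becomes due: 10 calendar days after May 25, 2028 is June 4, 2028. That falls on a Sunday, so it rolls to the next business day, Monday, June 5, 2028.

June 5, 2028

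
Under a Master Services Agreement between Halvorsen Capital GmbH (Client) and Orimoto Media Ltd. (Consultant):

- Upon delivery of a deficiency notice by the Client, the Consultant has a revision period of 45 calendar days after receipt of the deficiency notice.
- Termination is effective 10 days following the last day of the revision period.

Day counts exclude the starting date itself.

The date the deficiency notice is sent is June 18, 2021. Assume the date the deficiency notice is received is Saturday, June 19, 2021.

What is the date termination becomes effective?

August 13, 2021

The last day of the revision period: 45 calendar days after June 19, 2021 is August 3, 2021.
Adding 10 calendar days to August 3, 2021 gives August 13, 2021, which is the date termination becomes effective.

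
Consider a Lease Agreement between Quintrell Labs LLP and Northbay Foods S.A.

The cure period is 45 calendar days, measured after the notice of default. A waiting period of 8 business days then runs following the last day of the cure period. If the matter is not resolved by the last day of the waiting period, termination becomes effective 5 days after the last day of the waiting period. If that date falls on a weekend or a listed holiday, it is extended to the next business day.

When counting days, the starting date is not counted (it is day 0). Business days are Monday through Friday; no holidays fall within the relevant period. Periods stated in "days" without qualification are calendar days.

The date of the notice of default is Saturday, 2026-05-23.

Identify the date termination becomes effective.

2026-07-22

The last day of the cure period: 45 calendar days after 2026-05-23 is 2026-07-07.
The last day of the waiting period: 8 business days after Tuesday, 2026-07-07, skipping weekends — Jul 8, Jul 9, Jul 10, Jul 13, Jul 14, Jul 15, Jul 16, Jul 17 — lands on Friday, 2026-07-17.
Adding 5 calendar days to 2026-07-17 gives 2026-07-22, which is the date termination becomes effective. 2026-07-22 is a Wednesday, so no roll-forward applies.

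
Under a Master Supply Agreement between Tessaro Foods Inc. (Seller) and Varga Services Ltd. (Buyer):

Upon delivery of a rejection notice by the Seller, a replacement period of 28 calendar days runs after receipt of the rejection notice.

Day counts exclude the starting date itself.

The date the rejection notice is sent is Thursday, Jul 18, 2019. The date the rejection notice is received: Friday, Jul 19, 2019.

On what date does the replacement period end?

The last day of the replacement period: Jul 19, 2019 + 28 days = Aug 16, 2019.

Aug 16, 2019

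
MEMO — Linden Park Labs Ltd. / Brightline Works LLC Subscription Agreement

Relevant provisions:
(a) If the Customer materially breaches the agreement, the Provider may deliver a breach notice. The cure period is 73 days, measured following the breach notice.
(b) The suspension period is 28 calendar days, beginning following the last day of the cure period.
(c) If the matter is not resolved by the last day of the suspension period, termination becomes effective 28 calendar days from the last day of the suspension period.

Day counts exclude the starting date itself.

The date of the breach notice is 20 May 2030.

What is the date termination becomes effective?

Adding 73 calendar days to 20 May 2030 gives 1 August 2030, which is the last day of the cure period.
The last day of the suspension period: 1 August 2030 + 28 days = 29 August 2030.
The date termination becomes effective: 28 calendar days after 29 August 2030 is 26 September 2030.

26 September 2030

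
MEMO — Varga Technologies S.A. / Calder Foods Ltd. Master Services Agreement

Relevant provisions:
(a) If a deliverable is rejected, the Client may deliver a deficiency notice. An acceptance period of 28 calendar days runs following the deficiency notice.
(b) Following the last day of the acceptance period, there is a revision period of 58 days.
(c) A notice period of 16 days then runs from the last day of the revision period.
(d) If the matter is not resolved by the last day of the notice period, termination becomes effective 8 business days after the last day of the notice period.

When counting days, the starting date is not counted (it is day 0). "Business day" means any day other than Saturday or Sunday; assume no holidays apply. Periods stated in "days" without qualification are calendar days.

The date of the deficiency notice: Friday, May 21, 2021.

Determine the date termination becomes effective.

September 10, 2021

The last day of the acceptance period: May 21, 2021 + 28 days = June 18, 2021.
The last day of the revision period: June 18, 2021 + 58 days = August 15, 2021.
The last day of the notice period: August 15, 2021 + 16 days = August 31, 2021.
The date termination becomes effective: counting 8 business days from Tuesday, August 31, 2021 (Sep 1, Sep 2, Sep 3, Sep 6, Sep 7, Sep 8, Sep 9, Sep 10, skipping weekends) reaches Friday, September 10, 2021.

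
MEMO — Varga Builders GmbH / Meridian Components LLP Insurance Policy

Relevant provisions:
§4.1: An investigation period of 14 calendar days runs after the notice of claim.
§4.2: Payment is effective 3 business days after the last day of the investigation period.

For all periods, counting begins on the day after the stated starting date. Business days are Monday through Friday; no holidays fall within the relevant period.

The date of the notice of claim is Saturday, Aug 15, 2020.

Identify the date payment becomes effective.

Sep 2, 2020

The last day of the investigation period: 14 calendar days after Aug 15, 2020 is Aug 29, 2020.
The date payment becomes effective: counting 3 business days from Saturday, Aug 29, 2020 (Aug 31, Sep 1, Sep 2, skipping weekends) reaches Wednesday, Sep 2, 2020.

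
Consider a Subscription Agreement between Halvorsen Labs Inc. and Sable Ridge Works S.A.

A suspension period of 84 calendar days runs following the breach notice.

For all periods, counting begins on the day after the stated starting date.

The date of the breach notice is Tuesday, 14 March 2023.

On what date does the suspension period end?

6 June 2023

The last day of the suspension period: 14 March 2023 + 84 days = 6 June 2023.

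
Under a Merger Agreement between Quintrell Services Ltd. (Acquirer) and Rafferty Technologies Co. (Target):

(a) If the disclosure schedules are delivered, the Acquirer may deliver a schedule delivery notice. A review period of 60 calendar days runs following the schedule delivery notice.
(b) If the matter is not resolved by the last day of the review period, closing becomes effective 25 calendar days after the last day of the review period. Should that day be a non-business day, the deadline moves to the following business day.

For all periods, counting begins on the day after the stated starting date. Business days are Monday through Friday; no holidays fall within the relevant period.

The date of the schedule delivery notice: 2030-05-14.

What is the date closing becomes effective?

The last day of the review period: 60 calendar days after 2030-05-14 is 2030-07-13.
Adding 25 calendar days to 2030-07-13 gives 2030-08-07, which is the date closing becomes effective. 2030-08-07 is a Wednesday, so no roll-forward applies.

2030-08-07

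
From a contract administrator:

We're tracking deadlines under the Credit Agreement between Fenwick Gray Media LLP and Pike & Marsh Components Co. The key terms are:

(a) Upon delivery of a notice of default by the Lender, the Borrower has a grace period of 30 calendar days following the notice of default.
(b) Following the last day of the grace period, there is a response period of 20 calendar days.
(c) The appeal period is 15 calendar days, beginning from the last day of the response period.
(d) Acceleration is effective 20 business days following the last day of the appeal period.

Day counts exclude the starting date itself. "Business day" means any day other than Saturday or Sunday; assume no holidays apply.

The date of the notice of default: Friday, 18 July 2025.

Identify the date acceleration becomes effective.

The last day of the grace period: 30 calendar days after 18 July 2025 is 17 August 2025.
The last day of the response period: 17 August 2025 + 20 days = 6 September 2025.
Adding 15 calendar days to 6 September 2025 gives 21 September 2025, which is the last day of the appeal period.
From Sunday, 21 September 2025, 20 business days (Sep 22, Sep 23, Sep 24, Sep 25, …, Oct 15, Oct 16, Oct 17, skipping weekends) brings us to Friday, 17 October 2025, which is the date acceleration becomes effective.

17 October 2025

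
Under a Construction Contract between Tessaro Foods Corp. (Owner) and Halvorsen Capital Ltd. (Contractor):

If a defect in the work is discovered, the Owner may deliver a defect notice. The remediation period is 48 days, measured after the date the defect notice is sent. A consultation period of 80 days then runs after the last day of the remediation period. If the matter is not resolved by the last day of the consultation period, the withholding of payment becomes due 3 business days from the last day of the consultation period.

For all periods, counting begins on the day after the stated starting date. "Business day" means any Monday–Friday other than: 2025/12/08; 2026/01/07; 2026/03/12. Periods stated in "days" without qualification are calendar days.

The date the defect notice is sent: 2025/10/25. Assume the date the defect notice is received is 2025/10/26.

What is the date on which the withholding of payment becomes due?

2026/03/05

The last day of the remediation period: 48 calendar days after 2025/10/25 is 2025/12/12.
The last day of the consultation period: 80 calendar days after 2025/12/12 is 2026/03/02.
From Monday, 2026/03/02, 3 business days (Mar 3, Mar 4, Mar 5, skipping weekends) brings us to Thursday, 2026/03/05, which is the date on which the withholding of payment becomes due.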